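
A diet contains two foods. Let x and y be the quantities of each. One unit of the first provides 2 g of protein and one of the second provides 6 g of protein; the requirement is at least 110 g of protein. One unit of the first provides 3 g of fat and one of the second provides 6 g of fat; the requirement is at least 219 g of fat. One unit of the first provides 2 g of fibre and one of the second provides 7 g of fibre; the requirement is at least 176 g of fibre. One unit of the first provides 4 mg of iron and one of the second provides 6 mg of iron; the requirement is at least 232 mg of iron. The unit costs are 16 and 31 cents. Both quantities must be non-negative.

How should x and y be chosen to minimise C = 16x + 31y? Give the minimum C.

x = 13, y = 30, minimum C = 1138

Extreme points and C = 16x + 31y:
  (0, 116/3) → C = 3596/3
  (88, 0) → C = 1408
  (53, 10) → C = 1158
  (13, 30) → C = 1138
The feasible region is unbounded (it extends along (0, 1), (1, 0)), but C strictly increases along every unbounded feasible direction, so there is no improving ray and the minimum is attained at a vertex.

At the optimal vertex, 3x + 6y = 219 and 4x + 6y = 232.
Solving simultaneously gives x = 13, y = 30.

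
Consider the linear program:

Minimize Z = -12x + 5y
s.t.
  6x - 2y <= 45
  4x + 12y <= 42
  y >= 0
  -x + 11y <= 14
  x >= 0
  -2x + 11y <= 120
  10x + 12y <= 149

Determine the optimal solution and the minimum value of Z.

x = 15/2, y = 0, minimum Z = -90

Vertices and Z = -12x + 5y:
  (39/5, 9/10) → Z = -891/10
  (15/2, 0) → Z = -90
  (21/4, 7/4) → Z = -217/4
  (0, 0) → Z = 0
  (0, 14/11) → Z = 70/11

The optimum lies where 6x - 2y = 45 and y = 0.
Solving simultaneously gives x = 15/2, y = 0.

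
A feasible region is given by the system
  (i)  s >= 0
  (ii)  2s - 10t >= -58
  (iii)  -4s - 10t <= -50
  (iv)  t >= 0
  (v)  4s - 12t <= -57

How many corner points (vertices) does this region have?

Of the 10 pairwise boundary intersections, those satisfying every inequality are:
  (0, 29/5)
  (0, 5)
  (63/8, 59/8)
  (15/44, 107/22)

4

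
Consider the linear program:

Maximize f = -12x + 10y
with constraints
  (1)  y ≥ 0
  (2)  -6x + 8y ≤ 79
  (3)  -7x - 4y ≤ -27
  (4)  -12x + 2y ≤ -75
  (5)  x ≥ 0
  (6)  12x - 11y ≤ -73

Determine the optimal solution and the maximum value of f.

x = 379/42, y = 233/14, maximum f = 407/7

Corner points and f = -12x + 10y:
  (379/42, 233/14) → f = 407/7
  (19/2, 17) → f = 56
  (971/108, 148/9) → f = 509/9

The binding constraints are -6x + 8y = 79 and -12x + 2y = -75.
Solving simultaneously gives x = 379/42, y = 233/14.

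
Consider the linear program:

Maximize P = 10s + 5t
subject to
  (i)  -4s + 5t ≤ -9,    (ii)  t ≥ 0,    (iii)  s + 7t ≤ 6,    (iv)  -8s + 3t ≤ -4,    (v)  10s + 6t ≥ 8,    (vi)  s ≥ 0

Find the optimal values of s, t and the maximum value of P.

s = 6, t = 0, maximum P = 60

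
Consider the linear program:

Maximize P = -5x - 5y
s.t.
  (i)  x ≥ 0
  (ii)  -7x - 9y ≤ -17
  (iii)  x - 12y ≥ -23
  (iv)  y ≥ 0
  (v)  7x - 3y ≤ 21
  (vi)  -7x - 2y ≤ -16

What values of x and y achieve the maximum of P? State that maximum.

Vertices and P = -5x - 5y:
  (17/7, 0) → P = -85/7
  (110/49, 1/7) → P = -585/49
  (107/27, 182/81) → P = -2515/81
  (73/43, 177/86) → P = -1615/86
  (3, 0) → P = -15

x = 110/49, y = 1/7, maximum P = -585/49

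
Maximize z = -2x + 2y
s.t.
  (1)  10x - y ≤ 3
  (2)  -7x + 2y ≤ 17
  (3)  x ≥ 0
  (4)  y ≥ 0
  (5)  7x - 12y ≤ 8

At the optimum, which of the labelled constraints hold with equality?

Feasible corners and z = -2x + 2y:
  (23/13, 191/13) → z = 336/13
  (3/10, 0) → z = -3/5
  (0, 17/2) → z = 17
  (0, 0) → z = 0

The maximum is at (23/13, 191/13). Substituting into each constraint, equality holds for (1) and (2); the remaining constraints have slack.

(1) and (2)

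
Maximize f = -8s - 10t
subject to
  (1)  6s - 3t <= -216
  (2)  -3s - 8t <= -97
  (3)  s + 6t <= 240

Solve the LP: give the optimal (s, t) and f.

s = -669/5, t = 623/10, maximum f = 2237/5

Feasible corners and f = -8s - 10t:
  (-479/19, 410/19) → f = -268/19
  (-192/13, 552/13) → f = -3984/13
  (-669/5, 623/10) → f = 2237/5

The optimum lies where -3s - 8t = -97 and s + 6t = 240.
Solving simultaneously gives s = -669/5, t = 623/10.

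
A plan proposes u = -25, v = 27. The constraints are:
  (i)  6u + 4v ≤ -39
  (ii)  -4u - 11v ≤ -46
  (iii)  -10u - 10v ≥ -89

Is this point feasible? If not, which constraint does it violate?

(i): -42 ≤ -39 ✓
(ii): -197 ≤ -46 ✓
(iii): -20 ≥ -89 ✓

feasible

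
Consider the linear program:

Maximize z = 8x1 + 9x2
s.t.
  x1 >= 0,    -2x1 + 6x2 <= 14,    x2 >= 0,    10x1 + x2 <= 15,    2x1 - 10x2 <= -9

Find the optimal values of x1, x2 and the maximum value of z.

Vertices and z = 8x1 + 9x2:
  (0, 7/3) → z = 21
  (0, 9/10) → z = 81/10
  (38/31, 85/31) → z = 1069/31
  (47/34, 20/17) → z = 368/17

The optimum lies where -2x1 + 6x2 = 14 and 10x1 + x2 = 15.
Solving simultaneously gives x1 = 38/31, x2 = 85/31.

x1 = 38/31, x2 = 85/31, maximum z = 1069/31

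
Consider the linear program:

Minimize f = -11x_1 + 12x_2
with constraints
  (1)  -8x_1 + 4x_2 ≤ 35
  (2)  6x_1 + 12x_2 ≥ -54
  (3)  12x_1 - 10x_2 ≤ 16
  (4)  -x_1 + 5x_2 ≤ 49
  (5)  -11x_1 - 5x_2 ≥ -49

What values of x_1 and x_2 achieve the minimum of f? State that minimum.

x_1 = -29/17, x_2 = -62/17, minimum f = -25

Extreme points and f = -11x_1 + 12x_2:
  (-53/10, -37/20) → f = 361/10
  (1/4, 37/4) → f = 433/4
  (-29/17, -62/17) → f = -25
  (57/17, 206/85) → f = -39/5

The optimum lies where 6x_1 + 12x_2 = -54 and 12x_1 - 10x_2 = 16.
Solving simultaneously gives x_1 = -29/17, x_2 = -62/17.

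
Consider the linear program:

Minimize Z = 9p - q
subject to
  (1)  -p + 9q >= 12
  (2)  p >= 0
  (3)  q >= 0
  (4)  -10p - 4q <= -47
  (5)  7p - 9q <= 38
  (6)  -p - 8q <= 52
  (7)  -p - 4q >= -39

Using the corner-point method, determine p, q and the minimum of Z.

Corner points and Z = 9p - q:
  (375/94, 167/94) → Z = 1604/47
  (25/3, 61/27) → Z = 1964/27
  (8/9, 343/36) → Z = -55/36
  (503/37, 235/37) → Z = 116

At the optimal vertex, -10p - 4q = -47 and -p - 4q = -39.
Solving simultaneously gives p = 8/9, q = 343/36.

p = 8/9, q = 343/36, minimum Z = -55/36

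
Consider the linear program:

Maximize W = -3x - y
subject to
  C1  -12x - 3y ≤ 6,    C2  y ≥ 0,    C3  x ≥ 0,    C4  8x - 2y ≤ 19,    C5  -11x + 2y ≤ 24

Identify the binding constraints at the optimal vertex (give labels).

Feasible corners and W = -3x - y:
  (0, 0) → W = 0
  (19/8, 0) → W = -57/8
  (0, 12) → W = -12
The feasible region is unbounded (it extends along (2, 11), (1, 4)), but W strictly decreases along every unbounded feasible direction, so there is no improving ray and the maximum is attained at a vertex.

The maximum is at (0, 0). Substituting into each constraint, equality holds for C2 and C3; the remaining constraints have slack.

C2 and C3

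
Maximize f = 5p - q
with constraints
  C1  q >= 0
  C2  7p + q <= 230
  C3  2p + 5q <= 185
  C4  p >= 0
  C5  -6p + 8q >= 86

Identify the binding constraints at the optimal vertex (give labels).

Corner points and f = 5p - q:
  (0, 37) → f = -37
  (525/23, 641/23) → f = 1984/23
  (0, 43/4) → f = -43/4

The maximum is at (525/23, 641/23). Substituting into each constraint, equality holds for C3 and C5; the remaining constraints have slack.

C3 and C5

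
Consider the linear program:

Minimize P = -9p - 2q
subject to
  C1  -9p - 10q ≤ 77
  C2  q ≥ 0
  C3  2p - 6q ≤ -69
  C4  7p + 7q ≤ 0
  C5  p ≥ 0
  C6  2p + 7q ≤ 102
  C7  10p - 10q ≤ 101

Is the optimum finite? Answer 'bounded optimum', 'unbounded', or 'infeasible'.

The boundaries -9p - 10q = 77 and 2p - 6q = -69 meet at (-576/37, 467/74), but that point violates p ≥ 0. Every candidate vertex is excluded by some other constraint, so the feasible region is empty.

infeasible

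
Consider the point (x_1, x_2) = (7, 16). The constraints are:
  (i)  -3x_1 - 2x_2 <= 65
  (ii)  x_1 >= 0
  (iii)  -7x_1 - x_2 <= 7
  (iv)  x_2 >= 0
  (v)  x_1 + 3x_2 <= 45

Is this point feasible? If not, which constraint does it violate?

not feasible — violates (v)

Constraint (v): x_1 + 3x_2 = 55, which is not ≤ 45. All other constraints are satisfied.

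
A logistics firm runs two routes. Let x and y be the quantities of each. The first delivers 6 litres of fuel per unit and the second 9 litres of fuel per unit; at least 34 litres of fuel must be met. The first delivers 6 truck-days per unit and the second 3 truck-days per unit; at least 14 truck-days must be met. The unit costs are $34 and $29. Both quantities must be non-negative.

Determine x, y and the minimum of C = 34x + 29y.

Corner points and C = 34x + 29y:
  (0, 14/3) → C = 406/3
  (17/3, 0) → C = 578/3
  (2/3, 10/3) → C = 358/3
The feasible region is unbounded (it extends along (0, 1), (1, 0)), but C strictly increases along every unbounded feasible direction, so there is no improving ray and the minimum is attained at a vertex.

x = 2/3, y = 10/3, minimum C = 358/3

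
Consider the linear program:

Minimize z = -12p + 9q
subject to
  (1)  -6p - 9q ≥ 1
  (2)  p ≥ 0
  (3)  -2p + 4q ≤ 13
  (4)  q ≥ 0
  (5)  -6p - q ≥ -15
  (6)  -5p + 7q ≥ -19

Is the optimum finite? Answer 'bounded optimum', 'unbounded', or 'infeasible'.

infeasible

The boundaries -6p - 9q = 1 and p = 0 meet at (0, -1/9), but that point violates q ≥ 0. Every candidate vertex is excluded by some other constraint, so the feasible region is empty.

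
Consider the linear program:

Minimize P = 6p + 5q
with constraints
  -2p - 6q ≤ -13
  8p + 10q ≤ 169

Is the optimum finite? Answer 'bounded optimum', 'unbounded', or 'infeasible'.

From the feasible point (221/7, -117/14), moving in the direction (-10, 8) keeps every constraint satisfied while P decreases without bound.

unbounded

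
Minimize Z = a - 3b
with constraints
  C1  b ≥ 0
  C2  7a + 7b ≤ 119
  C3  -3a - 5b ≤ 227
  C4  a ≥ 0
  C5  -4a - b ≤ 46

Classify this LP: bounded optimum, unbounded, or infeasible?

bounded optimum

Vertices and Z = a - 3b:
  (17, 0) → Z = 17
  (0, 0) → Z = 0
  (0, 17) → Z = -51
The feasible region has finitely many vertices and no improving ray; the minimum is -51 at (0, 17).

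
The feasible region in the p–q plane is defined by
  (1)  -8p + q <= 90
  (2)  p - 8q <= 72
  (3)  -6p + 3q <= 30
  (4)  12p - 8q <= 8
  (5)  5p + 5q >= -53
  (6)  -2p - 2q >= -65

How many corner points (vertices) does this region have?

4

Pairwise boundary intersections that survive every other constraint:
  (-103/15, -56/15)
  (15/2, 25)
  (-96/25, -169/25)
  (67/5, 191/10)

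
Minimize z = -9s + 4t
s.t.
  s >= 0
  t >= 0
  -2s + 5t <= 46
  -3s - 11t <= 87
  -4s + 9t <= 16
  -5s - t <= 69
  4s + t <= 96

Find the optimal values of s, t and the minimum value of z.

Feasible corners and z = -9s + 4t:
  (0, 0) → z = 0
  (0, 16/9) → z = 64/9
  (24, 0) → z = -216
  (106/5, 56/5) → z = -146

The binding constraints are t = 0 and 4s + t = 96.
Solving simultaneously gives s = 24, t = 0.

s = 24, t = 0, minimum z = -216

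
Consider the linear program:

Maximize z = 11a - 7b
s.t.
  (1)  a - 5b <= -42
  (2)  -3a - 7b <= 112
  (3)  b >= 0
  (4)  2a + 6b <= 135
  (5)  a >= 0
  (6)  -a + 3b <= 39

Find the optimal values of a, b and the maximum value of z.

a = 423/16, b = 219/16, maximum z = 195

Extreme points and z = 11a - 7b:
  (423/16, 219/16) → z = 195
  (0, 42/5) → z = -294/5
  (57/4, 71/4) → z = 65/2
  (0, 13) → z = -91

The optimum lies where a - 5b = -42 and 2a + 6b = 135.
Solving simultaneously gives a = 423/16, b = 219/16.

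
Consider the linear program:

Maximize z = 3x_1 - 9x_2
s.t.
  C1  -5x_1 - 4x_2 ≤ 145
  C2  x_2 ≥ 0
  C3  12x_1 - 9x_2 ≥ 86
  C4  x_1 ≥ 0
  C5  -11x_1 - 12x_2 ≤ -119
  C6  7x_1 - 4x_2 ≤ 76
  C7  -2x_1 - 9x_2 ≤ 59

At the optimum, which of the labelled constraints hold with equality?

C2 and C6

Extreme points and z = 3x_1 - 9x_2:
  (119/11, 0) → z = 357/11
  (76/7, 0) → z = 228/7
  (701/81, 482/243) → z = 73/9
  (68/3, 62/3) → z = -118

The maximum is at (76/7, 0). Substituting into each constraint, equality holds for C2 and C6; the remaining constraints have slack.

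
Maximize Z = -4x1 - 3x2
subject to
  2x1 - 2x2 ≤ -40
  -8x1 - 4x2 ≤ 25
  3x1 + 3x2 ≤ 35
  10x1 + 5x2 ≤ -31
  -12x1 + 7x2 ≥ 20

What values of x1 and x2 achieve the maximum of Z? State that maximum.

Feasible corners and Z = -4x1 - 3x2:
  (-35/4, 45/4) → Z = 5/4
  (-131/15, 169/15) → Z = 17/15
  (-215/12, 355/12) → Z = -205/12
  (-268/15, 443/15) → Z = -257/15

x1 = -35/4, x2 = 45/4, maximum Z = 5/4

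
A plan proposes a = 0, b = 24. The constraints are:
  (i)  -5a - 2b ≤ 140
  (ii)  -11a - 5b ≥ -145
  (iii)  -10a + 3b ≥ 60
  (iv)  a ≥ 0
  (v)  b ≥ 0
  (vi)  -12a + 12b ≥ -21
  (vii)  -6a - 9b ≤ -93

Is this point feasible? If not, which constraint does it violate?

(i): -48 ≤ 140 ✓
(ii): -120 ≥ -145 ✓
(iii): 72 ≥ 60 ✓
(iv): 0 ≥ 0 ✓
(v): 24 ≥ 0 ✓
(vi): 288 ≥ -21 ✓
(vii): -216 ≤ -93 ✓

feasible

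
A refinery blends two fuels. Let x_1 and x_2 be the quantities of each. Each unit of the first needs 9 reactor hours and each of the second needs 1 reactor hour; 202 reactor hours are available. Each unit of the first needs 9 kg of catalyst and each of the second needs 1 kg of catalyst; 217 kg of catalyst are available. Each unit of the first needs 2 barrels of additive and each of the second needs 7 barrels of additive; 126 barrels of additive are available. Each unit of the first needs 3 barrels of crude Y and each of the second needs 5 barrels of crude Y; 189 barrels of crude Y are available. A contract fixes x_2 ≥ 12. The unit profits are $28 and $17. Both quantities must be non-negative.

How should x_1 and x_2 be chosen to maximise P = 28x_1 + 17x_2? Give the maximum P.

x_1 = 21, x_2 = 12, maximum P = 792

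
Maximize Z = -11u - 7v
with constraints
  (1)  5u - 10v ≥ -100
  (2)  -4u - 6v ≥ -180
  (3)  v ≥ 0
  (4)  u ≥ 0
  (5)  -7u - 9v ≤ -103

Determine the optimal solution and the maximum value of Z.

Feasible corners and Z = -11u - 7v:
  (120/7, 130/7) → Z = -2230/7
  (26/23, 243/23) → Z = -1987/23
  (45, 0) → Z = -495
  (103/7, 0) → Z = -1133/7

u = 26/23, v = 243/23, maximum Z = -1987/23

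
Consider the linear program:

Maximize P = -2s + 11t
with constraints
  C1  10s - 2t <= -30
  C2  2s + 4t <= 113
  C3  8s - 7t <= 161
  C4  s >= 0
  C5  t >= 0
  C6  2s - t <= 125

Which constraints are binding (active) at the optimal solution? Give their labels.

Extreme points and P = -2s + 11t:
  (53/22, 595/22) → P = 6439/22
  (0, 15) → P = 165
  (0, 113/4) → P = 1243/4

The maximum is at (0, 113/4). Substituting into each constraint, equality holds for C2 and C4; the remaining constraints have slack.

C2 and C4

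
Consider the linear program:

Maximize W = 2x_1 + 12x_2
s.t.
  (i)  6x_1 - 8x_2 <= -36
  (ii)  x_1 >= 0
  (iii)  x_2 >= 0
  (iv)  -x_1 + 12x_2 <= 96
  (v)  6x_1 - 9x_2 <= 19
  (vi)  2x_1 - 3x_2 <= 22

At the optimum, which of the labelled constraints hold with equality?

Corner points and W = 2x_1 + 12x_2:
  (0, 9/2) → W = 54
  (21/4, 135/16) → W = 447/4
  (0, 8) → W = 96

The maximum is at (21/4, 135/16). Substituting into each constraint, equality holds for (i) and (iv); the remaining constraints have slack.

(i) and (iv)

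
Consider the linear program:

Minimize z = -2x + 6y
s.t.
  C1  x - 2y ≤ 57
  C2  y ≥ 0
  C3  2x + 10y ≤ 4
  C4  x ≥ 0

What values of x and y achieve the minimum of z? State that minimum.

x = 2, y = 0, minimum z = -4

Feasible corners and z = -2x + 6y:
  (2, 0) → z = -4
  (0, 0) → z = 0
  (0, 2/5) → z = 12/5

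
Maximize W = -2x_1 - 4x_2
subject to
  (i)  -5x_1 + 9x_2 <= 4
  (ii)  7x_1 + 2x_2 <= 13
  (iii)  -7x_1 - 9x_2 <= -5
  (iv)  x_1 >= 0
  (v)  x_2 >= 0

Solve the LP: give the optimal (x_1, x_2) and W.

Feasible corners and W = -2x_1 - 4x_2:
  (109/73, 93/73) → W = -590/73
  (1/12, 53/108) → W = -115/54
  (13/7, 0) → W = -26/7
  (5/7, 0) → W = -10/7

At the optimal vertex, -7x_1 - 9x_2 = -5 and x_2 = 0.
Solving simultaneously gives x_1 = 5/7, x_2 = 0.

x_1 = 5/7, x_2 = 0, maximum W = -10/7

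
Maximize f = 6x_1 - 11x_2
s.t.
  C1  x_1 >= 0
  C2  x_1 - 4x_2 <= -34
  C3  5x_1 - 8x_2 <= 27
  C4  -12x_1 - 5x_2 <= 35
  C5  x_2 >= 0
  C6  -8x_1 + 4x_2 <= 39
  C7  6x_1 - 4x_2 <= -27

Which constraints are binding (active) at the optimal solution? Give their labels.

C2 and C7

Extreme points and f = 6x_1 - 11x_2:
  (0, 17/2) → f = -187/2
  (0, 39/4) → f = -429/4
  (7/5, 177/20) → f = -1779/20
The feasible region is unbounded (it extends along (2, 3), (1, 2)), but f strictly decreases along every unbounded feasible direction, so there is no improving ray and the maximum is attained at a vertex.

The maximum is at (7/5, 177/20). Substituting into each constraint, equality holds for C2 and C7; the remaining constraints have slack.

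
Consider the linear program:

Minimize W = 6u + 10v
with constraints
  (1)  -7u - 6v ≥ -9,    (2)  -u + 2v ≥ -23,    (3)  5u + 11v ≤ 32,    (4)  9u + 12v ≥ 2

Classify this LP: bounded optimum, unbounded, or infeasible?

bounded optimum

Corner points and W = 6u + 10v:
  (-93/47, 179/47) → W = 1232/47
  (16/5, -67/30) → W = -47/15
  (-362/39, 278/39) → W = 608/39
The feasible region has finitely many vertices and no improving ray; the minimum is -47/15 at (16/5, -67/30).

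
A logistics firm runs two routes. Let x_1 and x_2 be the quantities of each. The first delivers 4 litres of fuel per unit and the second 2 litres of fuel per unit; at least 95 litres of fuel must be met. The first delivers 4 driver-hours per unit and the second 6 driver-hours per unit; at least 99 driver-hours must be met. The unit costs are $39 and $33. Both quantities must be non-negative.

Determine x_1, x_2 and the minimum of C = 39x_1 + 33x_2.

x_1 = 93/4, x_2 = 1, minimum C = 3759/4

Vertices and C = 39x_1 + 33x_2:
  (0, 95/2) → C = 3135/2
  (99/4, 0) → C = 3861/4
  (93/4, 1) → C = 3759/4
The feasible region is unbounded (it extends along (0, 1), (1, 0)), but C strictly increases along every unbounded feasible direction, so there is no improving ray and the minimum is attained at a vertex.

At the optimal vertex, 4x_1 + 2x_2 = 95 and 4x_1 + 6x_2 = 99.
Solving simultaneously gives x_1 = 93/4, x_2 = 1.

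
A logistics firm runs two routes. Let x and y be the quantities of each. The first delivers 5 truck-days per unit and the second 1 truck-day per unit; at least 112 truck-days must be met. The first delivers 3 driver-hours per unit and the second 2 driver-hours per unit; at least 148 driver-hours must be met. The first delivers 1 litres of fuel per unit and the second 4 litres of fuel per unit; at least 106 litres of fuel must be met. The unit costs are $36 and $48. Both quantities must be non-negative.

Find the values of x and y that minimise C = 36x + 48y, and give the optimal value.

x = 38, y = 17, minimum C = 2184

Extreme points and C = 36x + 48y:
  (0, 112) → C = 5376
  (106, 0) → C = 3816
  (76/7, 404/7) → C = 22128/7
  (38, 17) → C = 2184
The feasible region is unbounded (it extends along (0, 1), (1, 0)), but C strictly increases along every unbounded feasible direction, so there is no improving ray and the minimum is attained at a vertex.

The binding constraints are 3x + 2y = 148 and x + 4y = 106.
Solving simultaneously gives x = 38, y = 17.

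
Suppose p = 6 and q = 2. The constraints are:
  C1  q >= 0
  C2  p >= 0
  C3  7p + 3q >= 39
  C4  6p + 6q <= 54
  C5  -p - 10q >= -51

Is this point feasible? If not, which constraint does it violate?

feasible

C1: 2 ≥ 0 ✓
C2: 6 ≥ 0 ✓
C3: 48 ≥ 39 ✓
C4: 48 ≤ 54 ✓
C5: -26 ≥ -51 ✓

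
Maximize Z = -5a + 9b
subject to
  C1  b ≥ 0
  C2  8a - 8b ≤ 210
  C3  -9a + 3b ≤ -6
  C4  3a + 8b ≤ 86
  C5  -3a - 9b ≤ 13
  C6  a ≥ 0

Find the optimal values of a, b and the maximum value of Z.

a = 34/9, b = 28/3, maximum Z = 586/9

Extreme points and Z = -5a + 9b:
  (105/4, 0) → Z = -525/4
  (2/3, 0) → Z = -10/3
  (296/11, 29/44) → Z = -5659/44
  (34/9, 28/3) → Z = 586/9

At the optimal vertex, -9a + 3b = -6 and 3a + 8b = 86.
Solving simultaneously gives a = 34/9, b = 28/3.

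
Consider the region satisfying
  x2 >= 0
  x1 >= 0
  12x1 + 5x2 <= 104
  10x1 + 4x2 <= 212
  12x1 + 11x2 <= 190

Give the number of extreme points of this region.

4

Pairwise boundary intersections that survive every other constraint:
  (0, 0)
  (26/3, 0)
  (0, 190/11)
  (97/36, 43/3)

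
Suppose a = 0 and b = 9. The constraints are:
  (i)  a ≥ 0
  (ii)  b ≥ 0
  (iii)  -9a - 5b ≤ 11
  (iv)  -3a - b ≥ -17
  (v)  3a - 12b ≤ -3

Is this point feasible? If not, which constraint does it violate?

(i): 0 ≥ 0 ✓
(ii): 9 ≥ 0 ✓
(iii): -45 ≤ 11 ✓
(iv): -9 ≥ -17 ✓
(v): -108 ≤ -3 ✓

feasible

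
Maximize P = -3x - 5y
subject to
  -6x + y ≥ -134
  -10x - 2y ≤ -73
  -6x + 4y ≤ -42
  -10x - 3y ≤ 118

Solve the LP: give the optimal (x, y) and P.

Extreme points and P = -3x - 5y:
  (31/2, -41) → P = 317/2
  (247/9, 92/3) → P = -707/3
  (94/13, 9/26) → P = -609/26

x = 31/2, y = -41, maximum P = 317/2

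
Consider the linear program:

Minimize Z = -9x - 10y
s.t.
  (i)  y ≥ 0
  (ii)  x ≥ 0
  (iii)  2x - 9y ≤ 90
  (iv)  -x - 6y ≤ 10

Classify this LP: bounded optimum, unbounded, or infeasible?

From the feasible point (0, 0), moving in the direction (0, 1) keeps every constraint satisfied while Z decreases without bound.

unbounded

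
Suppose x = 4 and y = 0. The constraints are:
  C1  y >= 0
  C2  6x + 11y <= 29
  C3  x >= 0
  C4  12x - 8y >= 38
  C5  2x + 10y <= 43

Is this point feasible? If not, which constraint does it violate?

feasible

C1: 0 ≥ 0 ✓
C2: 24 ≤ 29 ✓
C3: 4 ≥ 0 ✓
C4: 48 ≥ 38 ✓
C5: 8 ≤ 43 ✓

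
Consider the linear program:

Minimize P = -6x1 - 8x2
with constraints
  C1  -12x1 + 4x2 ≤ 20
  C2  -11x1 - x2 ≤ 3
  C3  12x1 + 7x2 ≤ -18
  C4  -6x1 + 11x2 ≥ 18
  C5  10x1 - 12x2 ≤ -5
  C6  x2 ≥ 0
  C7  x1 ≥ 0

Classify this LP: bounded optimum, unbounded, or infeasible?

The boundaries -12x1 + 4x2 = 20 and x1 = 0 meet at (0, 5), but that point violates 12x1 + 7x2 ≤ -18. Every candidate vertex is excluded by some other constraint, so the feasible region is empty.

infeasible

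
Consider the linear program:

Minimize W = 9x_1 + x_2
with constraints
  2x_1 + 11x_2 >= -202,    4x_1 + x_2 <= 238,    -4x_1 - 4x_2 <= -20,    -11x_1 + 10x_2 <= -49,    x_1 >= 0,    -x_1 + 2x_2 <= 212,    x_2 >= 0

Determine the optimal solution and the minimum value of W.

x_1 = 33/7, x_2 = 2/7, minimum W = 299/7

Vertices and W = 9x_1 + x_2:
  (2429/51, 2422/51) → W = 24283/51
  (119/2, 0) → W = 1071/2
  (33/7, 2/7) → W = 299/7
  (5, 0) → W = 45

The optimum lies where -4x_1 - 4x_2 = -20 and -11x_1 + 10x_2 = -49.
Solving simultaneously gives x_1 = 33/7, x_2 = 2/7.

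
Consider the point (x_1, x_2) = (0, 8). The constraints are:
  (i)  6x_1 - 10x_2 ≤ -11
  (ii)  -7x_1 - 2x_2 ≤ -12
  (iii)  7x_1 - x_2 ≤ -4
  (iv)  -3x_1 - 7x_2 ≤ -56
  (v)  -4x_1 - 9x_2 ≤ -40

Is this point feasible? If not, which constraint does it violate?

(i): -80 ≤ -11 ✓
(ii): -16 ≤ -12 ✓
(iii): -8 ≤ -4 ✓
(iv): -56 ≤ -56 ✓
(v): -72 ≤ -40 ✓

feasible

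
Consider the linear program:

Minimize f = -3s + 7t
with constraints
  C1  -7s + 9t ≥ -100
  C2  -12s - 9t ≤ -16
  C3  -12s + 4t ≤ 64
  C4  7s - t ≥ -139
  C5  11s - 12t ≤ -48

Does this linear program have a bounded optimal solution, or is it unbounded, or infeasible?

Corner points and f = -3s + 7t:
  (-128/39, 80/13) → f = 688/13
  (-80/81, 752/243) → f = 5984/243
The feasible region has finitely many vertices and no improving ray; the minimum is 5984/243 at (-80/81, 752/243).

bounded optimum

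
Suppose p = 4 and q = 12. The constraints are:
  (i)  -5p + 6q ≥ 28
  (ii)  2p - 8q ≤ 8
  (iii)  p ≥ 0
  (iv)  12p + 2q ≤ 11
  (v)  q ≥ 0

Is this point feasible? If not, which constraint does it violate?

Constraint (iv): 12p + 2q = 72, which is not ≤ 11. All other constraints are satisfied.

not feasible — violates (iv)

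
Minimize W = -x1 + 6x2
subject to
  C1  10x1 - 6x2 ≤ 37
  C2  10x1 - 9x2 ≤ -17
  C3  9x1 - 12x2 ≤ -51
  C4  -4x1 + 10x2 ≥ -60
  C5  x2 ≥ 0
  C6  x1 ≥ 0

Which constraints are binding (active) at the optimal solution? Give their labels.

C3 and C6

Feasible corners and W = -x1 + 6x2:
  (29/2, 18) → W = 187/2
  (85/13, 119/13) → W = 629/13
  (0, 17/4) → W = 51/2
The feasible region is unbounded (it extends along (0, 1), (3, 5)), but W strictly increases along every unbounded feasible direction, so there is no improving ray and the minimum is attained at a vertex.

The minimum is at (0, 17/4). Substituting into each constraint, equality holds for C3 and C6; the remaining constraints have slack.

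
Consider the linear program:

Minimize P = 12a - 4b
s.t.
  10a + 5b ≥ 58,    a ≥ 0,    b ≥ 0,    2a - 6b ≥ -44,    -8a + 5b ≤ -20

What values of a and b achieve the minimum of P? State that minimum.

a = 13/3, b = 44/15, minimum P = 604/15

Vertices and P = 12a - 4b:
  (29/5, 0) → P = 348/5
  (13/3, 44/15) → P = 604/15
  (170/19, 196/19) → P = 1256/19
The feasible region is unbounded (it extends along (3, 1), (1, 0)), but P strictly increases along every unbounded feasible direction, so there is no improving ray and the minimum is attained at a vertex.

The optimum lies where 10a + 5b = 58 and -8a + 5b = -20.
Solving simultaneously gives a = 13/3, b = 44/15.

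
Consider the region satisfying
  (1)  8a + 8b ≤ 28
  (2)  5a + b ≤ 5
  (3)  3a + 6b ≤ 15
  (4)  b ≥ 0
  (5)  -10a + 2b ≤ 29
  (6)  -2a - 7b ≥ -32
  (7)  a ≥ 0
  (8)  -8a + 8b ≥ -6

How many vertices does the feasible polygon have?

5

Intersecting each pair of boundary lines and keeping only the points that satisfy every inequality leaves:
  (5/9, 20/9)
  (23/24, 5/24)
  (0, 5/2)
  (0, 0)
  (3/4, 0)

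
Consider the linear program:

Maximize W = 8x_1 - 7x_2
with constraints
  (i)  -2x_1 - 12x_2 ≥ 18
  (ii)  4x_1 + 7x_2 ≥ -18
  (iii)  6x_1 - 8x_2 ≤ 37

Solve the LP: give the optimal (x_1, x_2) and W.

x_1 = 75/22, x_2 = -91/44, maximum W = 167/4

Extreme points and W = 8x_1 - 7x_2:
  (-45/17, -18/17) → W = -234/17
  (75/22, -91/44) → W = 167/4
  (115/74, -128/37) → W = 1356/37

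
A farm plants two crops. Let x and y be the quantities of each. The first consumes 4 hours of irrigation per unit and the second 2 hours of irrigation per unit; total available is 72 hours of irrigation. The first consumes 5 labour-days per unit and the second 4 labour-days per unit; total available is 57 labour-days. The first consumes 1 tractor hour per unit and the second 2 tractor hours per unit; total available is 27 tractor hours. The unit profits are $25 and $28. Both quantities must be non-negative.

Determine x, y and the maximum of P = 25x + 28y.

x = 1, y = 13, maximum P = 389

Vertices and P = 25x + 28y:
  (0, 0) → P = 0
  (0, 27/2) → P = 378
  (57/5, 0) → P = 285
  (1, 13) → P = 389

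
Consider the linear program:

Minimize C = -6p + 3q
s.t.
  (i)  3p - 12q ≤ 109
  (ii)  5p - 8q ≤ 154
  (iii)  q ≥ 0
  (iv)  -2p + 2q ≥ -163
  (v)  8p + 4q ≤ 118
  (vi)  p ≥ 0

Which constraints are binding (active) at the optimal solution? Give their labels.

(iii) and (v)

Extreme points and C = -6p + 3q:
  (59/4, 0) → C = -177/2
  (0, 0) → C = 0
  (0, 59/2) → C = 177/2

The minimum is at (59/4, 0). Substituting into each constraint, equality holds for (iii) and (v); the remaining constraints have slack.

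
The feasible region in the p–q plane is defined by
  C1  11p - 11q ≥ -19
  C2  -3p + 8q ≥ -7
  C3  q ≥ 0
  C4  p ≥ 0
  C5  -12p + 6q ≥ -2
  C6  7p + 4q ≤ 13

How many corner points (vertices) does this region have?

5

Intersecting each pair of boundary lines and keeping only the points that satisfy every inequality leaves:
  (0, 19/11)
  (67/121, 276/121)
  (0, 0)
  (1/6, 0)
  (43/45, 71/45)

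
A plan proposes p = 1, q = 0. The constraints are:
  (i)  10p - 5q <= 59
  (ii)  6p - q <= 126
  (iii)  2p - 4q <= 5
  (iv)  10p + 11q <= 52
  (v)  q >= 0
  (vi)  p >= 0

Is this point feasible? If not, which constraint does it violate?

feasible

(i): 10 ≤ 59 ✓
(ii): 6 ≤ 126 ✓
(iii): 2 ≤ 5 ✓
(iv): 10 ≤ 52 ✓
(v): 0 ≥ 0 ✓
(vi): 1 ≥ 0 ✓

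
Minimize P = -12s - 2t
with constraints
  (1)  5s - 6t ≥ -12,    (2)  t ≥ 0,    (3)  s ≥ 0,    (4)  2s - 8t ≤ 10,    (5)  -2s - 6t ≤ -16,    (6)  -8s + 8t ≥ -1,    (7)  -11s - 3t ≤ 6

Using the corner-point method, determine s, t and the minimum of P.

Extreme points and P = -12s - 2t:
  (4/7, 52/21) → P = -248/21
  (51/4, 101/8) → P = -713/4
  (67/32, 63/32) → P = -465/16

s = 51/4, t = 101/8, minimum P = -713/4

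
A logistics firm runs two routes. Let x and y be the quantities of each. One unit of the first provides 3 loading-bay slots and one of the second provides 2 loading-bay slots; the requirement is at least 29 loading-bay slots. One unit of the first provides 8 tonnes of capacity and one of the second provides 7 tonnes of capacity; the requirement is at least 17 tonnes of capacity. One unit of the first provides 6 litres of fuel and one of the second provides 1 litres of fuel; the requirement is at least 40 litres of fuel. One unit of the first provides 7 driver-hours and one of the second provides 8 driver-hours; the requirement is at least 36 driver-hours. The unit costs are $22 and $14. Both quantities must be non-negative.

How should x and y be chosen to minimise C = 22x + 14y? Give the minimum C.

x = 17/3, y = 6, minimum C = 626/3

Vertices and C = 22x + 14y:
  (0, 40) → C = 560
  (29/3, 0) → C = 638/3
  (17/3, 6) → C = 626/3
The feasible region is unbounded (it extends along (0, 1), (1, 0)), but C strictly increases along every unbounded feasible direction, so there is no improving ray and the minimum is attained at a vertex.

The optimum lies where 3x + 2y = 29 and 6x + y = 40.
Solving simultaneously gives x = 17/3, y = 6.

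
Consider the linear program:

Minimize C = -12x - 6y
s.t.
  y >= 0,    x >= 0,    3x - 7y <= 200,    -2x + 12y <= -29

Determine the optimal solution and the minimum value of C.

x = 2197/22, y = 313/22, minimum C = -14121/11

The binding constraints are 3x - 7y = 200 and -2x + 12y = -29.
Solving simultaneously gives x = 2197/22, y = 313/22.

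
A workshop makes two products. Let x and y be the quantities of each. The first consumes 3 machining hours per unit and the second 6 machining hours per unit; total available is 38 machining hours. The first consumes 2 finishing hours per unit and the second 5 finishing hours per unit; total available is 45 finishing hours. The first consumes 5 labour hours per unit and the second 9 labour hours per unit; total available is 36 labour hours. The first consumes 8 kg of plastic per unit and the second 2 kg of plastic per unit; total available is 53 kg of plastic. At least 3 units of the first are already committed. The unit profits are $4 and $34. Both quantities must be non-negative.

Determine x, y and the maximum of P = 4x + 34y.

Corner points and P = 4x + 34y:
  (53/8, 0) → P = 53/2
  (3, 0) → P = 12
  (405/62, 23/62) → P = 1201/31
  (3, 7/3) → P = 274/3

x = 3, y = 7/3, maximum P = 274/3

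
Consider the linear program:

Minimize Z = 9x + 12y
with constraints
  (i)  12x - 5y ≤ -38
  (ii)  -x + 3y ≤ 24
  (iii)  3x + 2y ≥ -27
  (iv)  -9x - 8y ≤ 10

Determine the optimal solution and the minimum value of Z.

x = -118/47, y = 74/47, minimum Z = -174/47

Corner points and Z = 9x + 12y:
  (6/31, 250/31) → Z = 3054/31
  (-118/47, 74/47) → Z = -174/47
  (-222/35, 206/35) → Z = 474/35

At the optimal vertex, 12x - 5y = -38 and -9x - 8y = 10.
Solving simultaneously gives x = -118/47, y = 74/47.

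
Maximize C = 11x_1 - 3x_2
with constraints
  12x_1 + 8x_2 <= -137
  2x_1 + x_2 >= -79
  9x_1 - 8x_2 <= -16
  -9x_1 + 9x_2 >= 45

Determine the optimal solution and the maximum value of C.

Extreme points and C = 11x_1 - 3x_2:
  (-495/4, 337/2) → C = -7467/4
  (-177/20, -77/20) → C = -429/5
  (-28, -23) → C = -239

x_1 = -177/20, x_2 = -77/20, maximum C = -429/5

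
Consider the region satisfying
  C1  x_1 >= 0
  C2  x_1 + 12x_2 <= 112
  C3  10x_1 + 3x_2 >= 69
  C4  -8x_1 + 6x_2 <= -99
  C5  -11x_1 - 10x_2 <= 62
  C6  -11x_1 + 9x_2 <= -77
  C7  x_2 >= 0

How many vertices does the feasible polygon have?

Pairwise boundary intersections that survive every other constraint:
  (310/17, 797/102)
  (112, 0)
  (99/8, 0)

3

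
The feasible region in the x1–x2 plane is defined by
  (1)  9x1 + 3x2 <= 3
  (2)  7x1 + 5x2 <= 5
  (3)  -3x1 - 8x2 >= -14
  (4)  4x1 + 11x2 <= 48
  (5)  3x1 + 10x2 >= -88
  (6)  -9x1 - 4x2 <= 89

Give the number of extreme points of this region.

5

Of the 15 pairwise boundary intersections, those satisfying every inequality are:
  (0, 1)
  (98/27, -89/9)
  (-30/41, 83/41)
  (-64/5, 131/20)
  (-269/39, -175/26)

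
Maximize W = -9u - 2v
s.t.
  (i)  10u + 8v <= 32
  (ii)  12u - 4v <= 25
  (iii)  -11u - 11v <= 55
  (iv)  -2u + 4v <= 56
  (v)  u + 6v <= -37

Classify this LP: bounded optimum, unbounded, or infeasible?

infeasible

The boundaries 10u + 8v = 32 and 12u - 4v = 25 meet at (41/17, 67/68), but that point violates u + 6v ≤ -37. Every candidate vertex is excluded by some other constraint, so the feasible region is empty.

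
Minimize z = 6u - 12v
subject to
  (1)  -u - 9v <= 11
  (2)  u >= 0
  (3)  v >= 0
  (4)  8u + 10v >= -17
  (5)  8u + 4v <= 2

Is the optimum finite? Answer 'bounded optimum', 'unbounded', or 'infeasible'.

bounded optimum

Feasible corners and z = 6u - 12v:
  (0, 0) → z = 0
  (0, 1/2) → z = -6
  (1/4, 0) → z = 3/2
The feasible region has finitely many vertices and no improving ray; the minimum is -6 at (0, 1/2).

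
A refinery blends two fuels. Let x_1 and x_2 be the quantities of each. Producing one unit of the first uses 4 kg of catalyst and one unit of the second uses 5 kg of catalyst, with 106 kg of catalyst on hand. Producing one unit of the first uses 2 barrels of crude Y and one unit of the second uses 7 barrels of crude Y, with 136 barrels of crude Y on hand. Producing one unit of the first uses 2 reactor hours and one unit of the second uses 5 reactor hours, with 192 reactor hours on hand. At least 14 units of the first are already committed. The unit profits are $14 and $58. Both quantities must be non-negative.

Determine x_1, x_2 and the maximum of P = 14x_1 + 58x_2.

x_1 = 14, x_2 = 10, maximum P = 776

Corner points and P = 14x_1 + 58x_2:
  (53/2, 0) → P = 371
  (14, 0) → P = 196
  (14, 10) → P = 776

The optimum lies where 4x_1 + 5x_2 = 106 and x_1 = 14.
Solving simultaneously gives x_1 = 14, x_2 = 10.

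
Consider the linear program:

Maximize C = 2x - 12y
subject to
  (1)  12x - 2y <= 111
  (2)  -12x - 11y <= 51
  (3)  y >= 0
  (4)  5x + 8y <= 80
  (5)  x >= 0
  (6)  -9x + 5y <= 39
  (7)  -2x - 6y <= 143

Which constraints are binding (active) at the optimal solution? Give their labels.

Extreme points and C = 2x - 12y:
  (37/4, 0) → C = 37/2
  (524/53, 405/106) → C = -1382/53
  (0, 0) → C = 0
  (88/97, 915/97) → C = -10804/97
  (0, 39/5) → C = -468/5

The maximum is at (37/4, 0). Substituting into each constraint, equality holds for (1) and (3); the remaining constraints have slack.

(1) and (3)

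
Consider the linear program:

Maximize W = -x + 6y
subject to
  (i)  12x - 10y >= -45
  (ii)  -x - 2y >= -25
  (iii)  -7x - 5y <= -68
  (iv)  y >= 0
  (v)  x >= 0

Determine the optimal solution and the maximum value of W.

x = 80/17, y = 345/34, maximum W = 955/17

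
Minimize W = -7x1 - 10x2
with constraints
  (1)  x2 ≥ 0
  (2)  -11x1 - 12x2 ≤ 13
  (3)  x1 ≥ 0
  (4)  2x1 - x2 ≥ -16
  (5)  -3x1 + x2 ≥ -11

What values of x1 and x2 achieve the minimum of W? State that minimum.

x1 = 27, x2 = 70, minimum W = -889

Vertices and W = -7x1 - 10x2:
  (0, 0) → W = 0
  (11/3, 0) → W = -77/3
  (0, 16) → W = -160
  (27, 70) → W = -889

The binding constraints are 2x1 - x2 = -16 and -3x1 + x2 = -11.
Solving simultaneously gives x1 = 27, x2 = 70.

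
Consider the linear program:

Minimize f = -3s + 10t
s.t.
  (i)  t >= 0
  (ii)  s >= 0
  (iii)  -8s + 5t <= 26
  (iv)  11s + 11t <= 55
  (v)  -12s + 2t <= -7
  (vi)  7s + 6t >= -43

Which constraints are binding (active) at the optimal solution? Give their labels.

Vertices and f = -3s + 10t:
  (5, 0) → f = -15
  (7/12, 0) → f = -7/4
  (17/14, 53/14) → f = 479/14

The minimum is at (5, 0). Substituting into each constraint, equality holds for (i) and (iv); the remaining constraints have slack.

(i) and (iv)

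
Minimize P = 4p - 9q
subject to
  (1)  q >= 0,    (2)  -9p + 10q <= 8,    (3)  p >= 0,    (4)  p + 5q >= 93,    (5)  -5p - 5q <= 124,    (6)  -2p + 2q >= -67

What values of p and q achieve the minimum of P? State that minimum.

p = 343, q = 619/2, minimum P = -2827/2

Feasible corners and P = 4p - 9q:
  (178/11, 169/11) → P = -809/11
  (343, 619/2) → P = -2827/2
  (521/12, 119/12) → P = 1013/12

The optimum lies where -9p + 10q = 8 and -2p + 2q = -67.
Solving simultaneously gives p = 343, q = 619/2.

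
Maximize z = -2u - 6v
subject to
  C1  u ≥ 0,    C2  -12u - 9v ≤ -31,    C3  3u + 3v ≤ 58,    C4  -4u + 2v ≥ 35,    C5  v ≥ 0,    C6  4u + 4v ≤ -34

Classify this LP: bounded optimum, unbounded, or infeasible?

infeasible

The boundaries u = 0 and 3u + 3v = 58 meet at (0, 58/3), but that point violates 4u + 4v ≤ -34. Every candidate vertex is excluded by some other constraint, so the feasible region is empty.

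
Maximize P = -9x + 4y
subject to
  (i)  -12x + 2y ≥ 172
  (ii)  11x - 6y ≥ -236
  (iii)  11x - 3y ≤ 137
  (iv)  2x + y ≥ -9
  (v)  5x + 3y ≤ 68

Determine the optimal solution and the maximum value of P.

x = -290/23, y = 373/23, maximum P = 4102/23

Extreme points and P = -9x + 4y:
  (-56/5, 94/5) → P = 176
  (-95/8, 59/4) → P = 1327/8
  (-290/23, 373/23) → P = 4102/23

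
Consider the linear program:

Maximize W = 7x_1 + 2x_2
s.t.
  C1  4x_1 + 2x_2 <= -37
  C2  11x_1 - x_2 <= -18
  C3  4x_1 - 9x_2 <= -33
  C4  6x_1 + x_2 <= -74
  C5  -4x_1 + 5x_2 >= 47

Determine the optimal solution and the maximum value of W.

x_1 = -111/8, x_2 = 37/4, maximum W = -629/8

The feasible region is unbounded (it extends along (-1, 2), (-9, -4)), but W strictly decreases along every unbounded feasible direction, so there is no improving ray and the maximum is attained at a vertex.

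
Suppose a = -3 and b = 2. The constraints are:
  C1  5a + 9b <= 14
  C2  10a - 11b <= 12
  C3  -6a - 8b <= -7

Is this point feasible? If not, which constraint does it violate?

not feasible — violates C3

Constraint C3: -6a - 8b = 2, which is not ≤ -7. All other constraints are satisfied.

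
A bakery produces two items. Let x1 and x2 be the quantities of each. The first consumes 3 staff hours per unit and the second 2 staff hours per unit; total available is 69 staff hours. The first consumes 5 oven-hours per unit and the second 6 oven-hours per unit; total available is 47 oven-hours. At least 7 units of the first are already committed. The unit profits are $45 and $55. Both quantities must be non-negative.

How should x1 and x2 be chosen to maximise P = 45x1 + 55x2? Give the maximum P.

x1 = 7, x2 = 2, maximum P = 425

Corner points and P = 45x1 + 55x2:
  (47/5, 0) → P = 423
  (7, 0) → P = 315
  (7, 2) → P = 425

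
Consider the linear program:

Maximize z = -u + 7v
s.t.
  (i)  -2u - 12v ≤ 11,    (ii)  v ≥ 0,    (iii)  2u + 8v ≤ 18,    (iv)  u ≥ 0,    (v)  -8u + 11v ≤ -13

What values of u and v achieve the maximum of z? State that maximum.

Extreme points and z = -u + 7v:
  (9, 0) → z = -9
  (13/8, 0) → z = -13/8
  (151/43, 59/43) → z = 262/43

The optimum lies where 2u + 8v = 18 and -8u + 11v = -13.
Solving simultaneously gives u = 151/43, v = 59/43.

u = 151/43, v = 59/43, maximum z = 262/43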